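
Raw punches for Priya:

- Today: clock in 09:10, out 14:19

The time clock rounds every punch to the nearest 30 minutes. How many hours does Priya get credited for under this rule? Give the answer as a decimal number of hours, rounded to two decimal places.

5.50 hours

Today: in 09:10→09:00, out 14:19→14:30; 5 h 30 min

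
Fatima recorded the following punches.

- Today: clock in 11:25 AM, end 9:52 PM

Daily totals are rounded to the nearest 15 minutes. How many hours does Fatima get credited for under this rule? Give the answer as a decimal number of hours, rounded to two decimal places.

10.50 hours

Today: 11:25 AM–9:52 PM = 10 h 27 min → rounds to 10 h 30 min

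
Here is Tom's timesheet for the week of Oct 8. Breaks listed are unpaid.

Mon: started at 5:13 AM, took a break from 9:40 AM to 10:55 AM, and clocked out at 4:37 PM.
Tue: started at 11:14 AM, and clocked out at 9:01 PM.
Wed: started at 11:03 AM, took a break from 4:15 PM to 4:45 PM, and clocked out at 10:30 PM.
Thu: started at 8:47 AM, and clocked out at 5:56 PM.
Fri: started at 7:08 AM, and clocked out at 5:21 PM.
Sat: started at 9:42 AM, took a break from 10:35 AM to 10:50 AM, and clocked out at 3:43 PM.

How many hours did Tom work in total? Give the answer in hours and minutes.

Mon: 5:13 AM–4:37 PM = 11 h 24 min; less 75 min break → 10 h 9 min
Tue: 11:14 AM–9:01 PM = 9 h 47 min
Wed: 11:03 AM–10:30 PM = 11 h 27 min; less 30 min break → 10 h 57 min
Thu: 8:47 AM–5:56 PM = 9 h 9 min
Fri: 7:08 AM–5:21 PM = 10 h 13 min
Sat: 9:42 AM–3:43 PM = 6 h 1 min; less 15 min break → 5 h 46 min
Total: 10 h 9 min + 9 h 47 min + 10 h 57 min + 9 h 9 min + 10 h 13 min + 5 h 46 min = 56 h 1 min.

56 h 1 min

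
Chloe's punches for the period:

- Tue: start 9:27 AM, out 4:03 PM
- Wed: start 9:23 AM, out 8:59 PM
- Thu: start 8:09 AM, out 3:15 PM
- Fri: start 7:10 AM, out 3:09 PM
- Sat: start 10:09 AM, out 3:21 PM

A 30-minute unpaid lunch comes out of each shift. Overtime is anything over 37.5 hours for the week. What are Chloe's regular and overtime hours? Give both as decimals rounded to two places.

Tue: 9:27 AM–4:03 PM = 6 h 36 min; less 30 min break → 6 h 6 min
Wed: 9:23 AM–8:59 PM = 11 h 36 min; less 30 min break → 11 h 6 min
Thu: 8:09 AM–3:15 PM = 7 h 6 min; less 30 min break → 6 h 36 min
Fri: 7:10 AM–3:09 PM = 7 h 59 min; less 30 min break → 7 h 29 min
Sat: 10:09 AM–3:21 PM = 5 h 12 min; less 30 min break → 4 h 42 min
Total worked: 35 h 59 min = 35.98 h.
Threshold 37.5 h → overtime 0 h 0 min, regular 35 h 59 min.

Regular 35.98 hours, overtime 0.00 hours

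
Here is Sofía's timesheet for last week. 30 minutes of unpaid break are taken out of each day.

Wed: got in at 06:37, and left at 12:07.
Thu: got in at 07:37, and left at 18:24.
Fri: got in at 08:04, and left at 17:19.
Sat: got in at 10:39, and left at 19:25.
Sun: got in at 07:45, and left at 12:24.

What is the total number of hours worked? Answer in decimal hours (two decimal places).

36.45 hours

Wed: 06:37–12:07 = 5 h 30 min; less 30 min break → 5 h 0 min
Thu: 07:37–18:24 = 10 h 47 min; less 30 min break → 10 h 17 min
Fri: 08:04–17:19 = 9 h 15 min; less 30 min break → 8 h 45 min
Sat: 10:39–19:25 = 8 h 46 min; less 30 min break → 8 h 16 min
Sun: 07:45–12:24 = 4 h 39 min; less 30 min break → 4 h 9 min
Total: 5 h 0 min + 10 h 17 min + 8 h 45 min + 8 h 16 min + 4 h 9 min = 36 h 27 min.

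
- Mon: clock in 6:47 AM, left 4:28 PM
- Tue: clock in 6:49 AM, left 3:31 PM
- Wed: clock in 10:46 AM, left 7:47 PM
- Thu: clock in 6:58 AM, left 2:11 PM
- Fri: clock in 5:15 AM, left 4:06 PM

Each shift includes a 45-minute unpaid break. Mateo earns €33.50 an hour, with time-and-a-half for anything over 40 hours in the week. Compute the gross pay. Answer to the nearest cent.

Mon: 6:47 AM–4:28 PM = 9 h 41 min; less 45 min break → 8 h 56 min
Tue: 6:49 AM–3:31 PM = 8 h 42 min; less 45 min break → 7 h 57 min
Wed: 10:46 AM–7:47 PM = 9 h 1 min; less 45 min break → 8 h 16 min
Thu: 6:58 AM–2:11 PM = 7 h 13 min; less 45 min break → 6 h 28 min
Fri: 5:15 AM–4:06 PM = 10 h 51 min; less 45 min break → 10 h 6 min
Total worked: 41 h 43 min = 2503 min.
Regular 40 h 0 min = 2400 min at €33.50/h; overtime 1 h 43 min = 103 min at €50.25/h.
Pay = (2400 × €33.50 + 103 × €50.25) ÷ 60 = €1426.26.

€1426.26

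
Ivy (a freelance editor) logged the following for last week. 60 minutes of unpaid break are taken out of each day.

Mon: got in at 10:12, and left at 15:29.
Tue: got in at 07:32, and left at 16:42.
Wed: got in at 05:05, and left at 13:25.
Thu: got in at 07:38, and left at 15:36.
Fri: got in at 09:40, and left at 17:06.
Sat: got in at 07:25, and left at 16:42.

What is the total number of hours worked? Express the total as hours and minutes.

Mon: 10:12–15:29 = 5 h 17 min; less 60 min break → 4 h 17 min
Tue: 07:32–16:42 = 9 h 10 min; less 60 min break → 8 h 10 min
Wed: 05:05–13:25 = 8 h 20 min; less 60 min break → 7 h 20 min
Thu: 07:38–15:36 = 7 h 58 min; less 60 min break → 6 h 58 min
Fri: 09:40–17:06 = 7 h 26 min; less 60 min break → 6 h 26 min
Sat: 07:25–16:42 = 9 h 17 min; less 60 min break → 8 h 17 min
Total: 4 h 17 min + 8 h 10 min + 7 h 20 min + 6 h 58 min + 6 h 26 min + 8 h 17 min = 41 h 28 min.

41 h 28 min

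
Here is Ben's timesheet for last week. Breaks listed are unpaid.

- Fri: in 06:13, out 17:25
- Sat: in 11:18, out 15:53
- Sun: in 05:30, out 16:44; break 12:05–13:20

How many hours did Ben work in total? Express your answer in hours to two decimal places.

Fri: 06:13–17:25 = 11 h 12 min
Sat: 11:18–15:53 = 4 h 35 min
Sun: 05:30–16:44 = 11 h 14 min; less 75 min break → 9 h 59 min
Total: 11 h 12 min + 4 h 35 min + 9 h 59 min = 25 h 46 min.

25.77 hours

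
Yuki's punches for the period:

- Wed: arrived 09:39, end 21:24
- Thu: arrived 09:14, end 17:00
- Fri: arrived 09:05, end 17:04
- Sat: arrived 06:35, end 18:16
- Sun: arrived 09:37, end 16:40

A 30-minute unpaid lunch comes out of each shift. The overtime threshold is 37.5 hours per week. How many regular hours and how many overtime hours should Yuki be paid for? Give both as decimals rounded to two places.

Wed: 09:39–21:24 = 11 h 45 min; less 30 min break → 11 h 15 min
Thu: 09:14–17:00 = 7 h 46 min; less 30 min break → 7 h 16 min
Fri: 09:05–17:04 = 7 h 59 min; less 30 min break → 7 h 29 min
Sat: 06:35–18:16 = 11 h 41 min; less 30 min break → 11 h 11 min
Sun: 09:37–16:40 = 7 h 3 min; less 30 min break → 6 h 33 min
Total worked: 43 h 44 min = 43.73 h.
Threshold 37.5 h → overtime 6 h 14 min, regular 37 h 30 min.

Regular 37.50 hours, overtime 6.23 hours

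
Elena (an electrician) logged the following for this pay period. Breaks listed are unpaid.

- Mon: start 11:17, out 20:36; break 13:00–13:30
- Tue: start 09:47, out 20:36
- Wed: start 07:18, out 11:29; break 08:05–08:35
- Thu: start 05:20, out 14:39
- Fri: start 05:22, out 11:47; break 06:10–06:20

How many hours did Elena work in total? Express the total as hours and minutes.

38 h 53 min

Mon: 11:17–20:36 = 9 h 19 min; less 30 min break → 8 h 49 min
Tue: 09:47–20:36 = 10 h 49 min
Wed: 07:18–11:29 = 4 h 11 min; less 30 min break → 3 h 41 min
Thu: 05:20–14:39 = 9 h 19 min
Fri: 05:22–11:47 = 6 h 25 min; less 10 min break → 6 h 15 min
Total: 8 h 49 min + 10 h 49 min + 3 h 41 min + 9 h 19 min + 6 h 15 min = 38 h 53 min.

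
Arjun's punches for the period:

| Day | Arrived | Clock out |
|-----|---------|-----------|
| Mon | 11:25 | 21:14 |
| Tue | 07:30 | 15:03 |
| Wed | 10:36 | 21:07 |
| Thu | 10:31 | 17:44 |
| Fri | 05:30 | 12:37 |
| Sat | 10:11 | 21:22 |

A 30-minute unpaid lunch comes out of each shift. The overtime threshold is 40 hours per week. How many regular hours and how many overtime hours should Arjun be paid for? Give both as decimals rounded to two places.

Regular 40.00 hours, overtime 10.40 hours

Mon: 11:25–21:14 = 9 h 49 min; less 30 min break → 9 h 19 min
Tue: 07:30–15:03 = 7 h 33 min; less 30 min break → 7 h 3 min
Wed: 10:36–21:07 = 10 h 31 min; less 30 min break → 10 h 1 min
Thu: 10:31–17:44 = 7 h 13 min; less 30 min break → 6 h 43 min
Fri: 05:30–12:37 = 7 h 7 min; less 30 min break → 6 h 37 min
Sat: 10:11–21:22 = 11 h 11 min; less 30 min break → 10 h 41 min
Total worked: 50 h 24 min = 50.40 h.
Threshold 40 h → overtime 10 h 24 min, regular 40 h 0 min.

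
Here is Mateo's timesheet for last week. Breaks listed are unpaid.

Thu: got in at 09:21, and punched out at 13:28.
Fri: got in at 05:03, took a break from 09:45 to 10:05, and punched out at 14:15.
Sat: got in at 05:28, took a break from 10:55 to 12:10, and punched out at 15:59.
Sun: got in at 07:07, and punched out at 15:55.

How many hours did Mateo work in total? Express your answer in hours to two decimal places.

31.05 hours

Thu: 09:21–13:28 = 4 h 7 min
Fri: 05:03–14:15 = 9 h 12 min; less 20 min break → 8 h 52 min
Sat: 05:28–15:59 = 10 h 31 min; less 75 min break → 9 h 16 min
Sun: 07:07–15:55 = 8 h 48 min
Total: 4 h 7 min + 8 h 52 min + 9 h 16 min + 8 h 48 min = 31 h 3 min.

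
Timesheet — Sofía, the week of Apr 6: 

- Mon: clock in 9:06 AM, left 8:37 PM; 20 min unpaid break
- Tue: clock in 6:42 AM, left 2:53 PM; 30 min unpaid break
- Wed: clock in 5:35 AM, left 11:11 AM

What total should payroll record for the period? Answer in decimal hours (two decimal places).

Mon: 9:06 AM–8:37 PM = 11 h 31 min; less 20 min break → 11 h 11 min
Tue: 6:42 AM–2:53 PM = 8 h 11 min; less 30 min break → 7 h 41 min
Wed: 5:35 AM–11:11 AM = 5 h 36 min
Total: 11 h 11 min + 7 h 41 min + 5 h 36 min = 24 h 28 min.

24.47 hours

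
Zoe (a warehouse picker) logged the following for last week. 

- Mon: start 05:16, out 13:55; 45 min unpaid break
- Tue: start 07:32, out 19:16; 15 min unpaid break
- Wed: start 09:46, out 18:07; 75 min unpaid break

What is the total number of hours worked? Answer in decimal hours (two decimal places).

26.48 hours

Mon: 05:16–13:55 = 8 h 39 min; less 45 min break → 7 h 54 min
Tue: 07:32–19:16 = 11 h 44 min; less 15 min break → 11 h 29 min
Wed: 09:46–18:07 = 8 h 21 min; less 75 min break → 7 h 6 min
Total: 7 h 54 min + 11 h 29 min + 7 h 6 min = 26 h 29 min.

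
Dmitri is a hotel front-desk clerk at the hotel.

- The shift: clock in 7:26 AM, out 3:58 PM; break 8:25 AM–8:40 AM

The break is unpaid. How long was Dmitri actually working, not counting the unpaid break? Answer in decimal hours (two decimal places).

8.28 hours

The shift: 7:26 AM–3:58 PM = 8 h 32 min; less 15 min break → 8 h 17 min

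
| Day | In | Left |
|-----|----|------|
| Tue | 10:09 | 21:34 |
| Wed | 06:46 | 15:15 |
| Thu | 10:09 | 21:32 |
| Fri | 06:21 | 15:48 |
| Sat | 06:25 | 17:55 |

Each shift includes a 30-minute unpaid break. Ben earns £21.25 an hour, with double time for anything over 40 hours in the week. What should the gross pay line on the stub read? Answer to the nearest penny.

£1263.67

Tue: 10:09–21:34 = 11 h 25 min; less 30 min break → 10 h 55 min
Wed: 06:46–15:15 = 8 h 29 min; less 30 min break → 7 h 59 min
Thu: 10:09–21:32 = 11 h 23 min; less 30 min break → 10 h 53 min
Fri: 06:21–15:48 = 9 h 27 min; less 30 min break → 8 h 57 min
Sat: 06:25–17:55 = 11 h 30 min; less 30 min break → 11 h 0 min
Total worked: 49 h 44 min = 2984 min.
Regular 40 h 0 min = 2400 min at £21.25/h; overtime 9 h 44 min = 584 min at £42.50/h.
Pay = (2400 × £21.25 + 584 × £42.50) ÷ 60 = £1263.67.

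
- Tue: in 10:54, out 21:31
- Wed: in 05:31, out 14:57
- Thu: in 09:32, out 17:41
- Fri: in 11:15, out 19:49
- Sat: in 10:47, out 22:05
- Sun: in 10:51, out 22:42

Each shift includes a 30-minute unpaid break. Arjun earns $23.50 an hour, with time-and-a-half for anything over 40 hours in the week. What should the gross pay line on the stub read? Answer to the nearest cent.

Tue: 10:54–21:31 = 10 h 37 min; less 30 min break → 10 h 7 min
Wed: 05:31–14:57 = 9 h 26 min; less 30 min break → 8 h 56 min
Thu: 09:32–17:41 = 8 h 9 min; less 30 min break → 7 h 39 min
Fri: 11:15–19:49 = 8 h 34 min; less 30 min break → 8 h 4 min
Sat: 10:47–22:05 = 11 h 18 min; less 30 min break → 10 h 48 min
Sun: 10:51–22:42 = 11 h 51 min; less 30 min break → 11 h 21 min
Total worked: 56 h 55 min = 3415 min.
Regular 40 h 0 min = 2400 min at $23.50/h; overtime 16 h 55 min = 1015 min at $35.25/h.
Pay = (2400 × $23.50 + 1015 × $35.25) ÷ 60 = $1536.31.

$1536.31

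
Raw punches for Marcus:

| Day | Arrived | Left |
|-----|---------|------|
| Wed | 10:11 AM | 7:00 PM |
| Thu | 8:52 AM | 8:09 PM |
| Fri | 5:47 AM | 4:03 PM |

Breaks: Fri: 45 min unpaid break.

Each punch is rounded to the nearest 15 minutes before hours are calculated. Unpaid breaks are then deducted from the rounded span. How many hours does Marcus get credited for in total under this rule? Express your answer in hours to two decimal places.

Wed: in 10:11 AM→10:15 AM, out 7:00 PM→7:00 PM; 8 h 45 min
Thu: in 8:52 AM→8:45 AM, out 8:09 PM→8:15 PM; 11 h 30 min
Fri: in 5:47 AM→5:45 AM, out 4:03 PM→4:00 PM; 10 h 15 min − 45 min = 9 h 30 min
Total credited: 29 h 45 min.

29.75 hours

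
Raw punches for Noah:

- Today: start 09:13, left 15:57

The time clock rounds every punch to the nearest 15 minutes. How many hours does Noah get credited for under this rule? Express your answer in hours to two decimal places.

Today: in 09:13→09:15, out 15:57→16:00; 6 h 45 min

6.75 hours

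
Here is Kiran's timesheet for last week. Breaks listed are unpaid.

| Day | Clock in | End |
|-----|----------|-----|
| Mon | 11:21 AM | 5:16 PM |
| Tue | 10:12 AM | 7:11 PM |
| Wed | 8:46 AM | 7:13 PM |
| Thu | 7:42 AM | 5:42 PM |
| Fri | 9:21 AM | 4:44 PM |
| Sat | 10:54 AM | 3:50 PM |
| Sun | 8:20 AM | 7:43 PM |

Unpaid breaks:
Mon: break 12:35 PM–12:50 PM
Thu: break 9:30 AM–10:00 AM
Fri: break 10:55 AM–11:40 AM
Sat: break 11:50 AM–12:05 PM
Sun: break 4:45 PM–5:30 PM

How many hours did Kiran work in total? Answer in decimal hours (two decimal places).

Mon: 11:21 AM–5:16 PM = 5 h 55 min; less 15 min break → 5 h 40 min
Tue: 10:12 AM–7:11 PM = 8 h 59 min
Wed: 8:46 AM–7:13 PM = 10 h 27 min
Thu: 7:42 AM–5:42 PM = 10 h 0 min; less 30 min break → 9 h 30 min
Fri: 9:21 AM–4:44 PM = 7 h 23 min; less 45 min break → 6 h 38 min
Sat: 10:54 AM–3:50 PM = 4 h 56 min; less 15 min break → 4 h 41 min
Sun: 8:20 AM–7:43 PM = 11 h 23 min; less 45 min break → 10 h 38 min
Total: 5 h 40 min + 8 h 59 min + 10 h 27 min + 9 h 30 min + 6 h 38 min + 4 h 41 min + 10 h 38 min = 56 h 33 min.

56.55 hours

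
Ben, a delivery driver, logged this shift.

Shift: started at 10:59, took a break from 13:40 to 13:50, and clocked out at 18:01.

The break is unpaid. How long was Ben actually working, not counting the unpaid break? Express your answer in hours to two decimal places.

Shift: 10:59–18:01 = 7 h 2 min; less 10 min break → 6 h 52 min

6.87 hours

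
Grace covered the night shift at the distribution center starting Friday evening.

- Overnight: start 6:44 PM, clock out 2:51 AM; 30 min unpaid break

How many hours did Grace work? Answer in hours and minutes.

Overnight: 6:44 PM → midnight = 5 h 16 min; midnight → 2:51 AM = 2 h 51 min; span 8 h 7 min; less 30 min break → 7 h 37 min

7 h 37 min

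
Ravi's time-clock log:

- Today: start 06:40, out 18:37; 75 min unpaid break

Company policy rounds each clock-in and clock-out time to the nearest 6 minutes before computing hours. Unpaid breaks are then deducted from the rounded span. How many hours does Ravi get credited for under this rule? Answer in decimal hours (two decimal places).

10.65 hours

Today: in 06:40→06:42, out 18:37→18:36; 11 h 54 min − 75 min = 10 h 39 min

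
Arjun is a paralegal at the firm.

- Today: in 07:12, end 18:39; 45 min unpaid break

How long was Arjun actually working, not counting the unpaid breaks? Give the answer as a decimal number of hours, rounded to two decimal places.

10.70 hours

Today: 07:12–18:39 = 11 h 27 min; less 45 min break → 10 h 42 min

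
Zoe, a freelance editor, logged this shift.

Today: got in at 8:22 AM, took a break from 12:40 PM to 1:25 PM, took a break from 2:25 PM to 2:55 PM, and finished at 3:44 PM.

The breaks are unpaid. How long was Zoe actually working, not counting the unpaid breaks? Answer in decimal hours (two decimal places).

Today: 8:22 AM–3:44 PM = 7 h 22 min; less 75 min break → 6 h 7 min

6.12 hours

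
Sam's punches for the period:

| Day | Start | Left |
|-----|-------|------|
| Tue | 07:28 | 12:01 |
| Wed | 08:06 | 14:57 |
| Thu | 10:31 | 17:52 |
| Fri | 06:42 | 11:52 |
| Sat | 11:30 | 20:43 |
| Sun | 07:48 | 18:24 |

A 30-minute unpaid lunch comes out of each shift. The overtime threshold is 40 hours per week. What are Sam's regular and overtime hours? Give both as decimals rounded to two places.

Tue: 07:28–12:01 = 4 h 33 min; less 30 min break → 4 h 3 min
Wed: 08:06–14:57 = 6 h 51 min; less 30 min break → 6 h 21 min
Thu: 10:31–17:52 = 7 h 21 min; less 30 min break → 6 h 51 min
Fri: 06:42–11:52 = 5 h 10 min; less 30 min break → 4 h 40 min
Sat: 11:30–20:43 = 9 h 13 min; less 30 min break → 8 h 43 min
Sun: 07:48–18:24 = 10 h 36 min; less 30 min break → 10 h 6 min
Total worked: 40 h 44 min = 40.73 h.
Threshold 40 h → overtime 0 h 44 min, regular 40 h 0 min.

Regular 40.00 hours, overtime 0.73 hours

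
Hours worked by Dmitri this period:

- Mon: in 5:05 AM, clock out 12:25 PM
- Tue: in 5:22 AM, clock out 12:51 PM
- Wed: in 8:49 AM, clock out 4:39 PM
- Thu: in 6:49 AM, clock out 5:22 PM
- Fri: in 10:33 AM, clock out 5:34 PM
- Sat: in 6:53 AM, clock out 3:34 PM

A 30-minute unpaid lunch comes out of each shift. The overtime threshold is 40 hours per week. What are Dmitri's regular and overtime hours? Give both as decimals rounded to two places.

Mon: 5:05 AM–12:25 PM = 7 h 20 min; less 30 min break → 6 h 50 min
Tue: 5:22 AM–12:51 PM = 7 h 29 min; less 30 min break → 6 h 59 min
Wed: 8:49 AM–4:39 PM = 7 h 50 min; less 30 min break → 7 h 20 min
Thu: 6:49 AM–5:22 PM = 10 h 33 min; less 30 min break → 10 h 3 min
Fri: 10:33 AM–5:34 PM = 7 h 1 min; less 30 min break → 6 h 31 min
Sat: 6:53 AM–3:34 PM = 8 h 41 min; less 30 min break → 8 h 11 min
Total worked: 45 h 54 min = 45.90 h.
Threshold 40 h → overtime 5 h 54 min, regular 40 h 0 min.

Regular 40.00 hours, overtime 5.90 hours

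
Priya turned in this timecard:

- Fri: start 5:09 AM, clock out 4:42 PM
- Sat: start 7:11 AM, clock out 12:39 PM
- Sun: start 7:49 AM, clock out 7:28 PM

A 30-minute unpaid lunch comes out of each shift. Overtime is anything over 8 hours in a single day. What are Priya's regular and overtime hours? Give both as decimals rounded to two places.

Regular 20.97 hours, overtime 6.20 hours

Fri: 5:09 AM–4:42 PM = 11 h 33 min; less 30 min break → 11 h 3 min
Sat: 7:11 AM–12:39 PM = 5 h 28 min; less 30 min break → 4 h 58 min
Sun: 7:49 AM–7:28 PM = 11 h 39 min; less 30 min break → 11 h 9 min
Fri reg 8 h 0 min / OT 3 h 3 min; Sat reg 4 h 58 min / OT 0 h 0 min; Sun reg 8 h 0 min / OT 3 h 9 min.
Totals: regular 20 h 58 min, overtime 6 h 12 min.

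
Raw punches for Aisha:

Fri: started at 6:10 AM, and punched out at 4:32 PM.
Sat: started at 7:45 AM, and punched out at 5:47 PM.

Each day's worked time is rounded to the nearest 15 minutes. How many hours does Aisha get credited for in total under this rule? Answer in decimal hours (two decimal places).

20.25 hours

Fri: 6:10 AM–4:32 PM = 10 h 22 min → rounds to 10 h 15 min
Sat: 7:45 AM–5:47 PM = 10 h 2 min → rounds to 10 h 0 min
Total credited: 20 h 15 min.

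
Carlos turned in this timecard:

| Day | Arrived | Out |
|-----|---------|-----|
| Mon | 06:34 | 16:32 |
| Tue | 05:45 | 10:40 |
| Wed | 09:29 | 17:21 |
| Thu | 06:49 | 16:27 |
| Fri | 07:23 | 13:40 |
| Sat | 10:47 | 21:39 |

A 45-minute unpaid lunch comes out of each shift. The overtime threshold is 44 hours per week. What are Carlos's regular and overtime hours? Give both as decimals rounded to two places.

Mon: 06:34–16:32 = 9 h 58 min; less 45 min break → 9 h 13 min
Tue: 05:45–10:40 = 4 h 55 min; less 45 min break → 4 h 10 min
Wed: 09:29–17:21 = 7 h 52 min; less 45 min break → 7 h 7 min
Thu: 06:49–16:27 = 9 h 38 min; less 45 min break → 8 h 53 min
Fri: 07:23–13:40 = 6 h 17 min; less 45 min break → 5 h 32 min
Sat: 10:47–21:39 = 10 h 52 min; less 45 min break → 10 h 7 min
Total worked: 45 h 2 min = 45.03 h.
Threshold 44 h → overtime 1 h 2 min, regular 44 h 0 min.

Regular 44.00 hours, overtime 1.03 hours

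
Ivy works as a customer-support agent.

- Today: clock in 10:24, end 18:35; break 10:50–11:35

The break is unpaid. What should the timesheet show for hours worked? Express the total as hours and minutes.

7 h 26 min

Today: 10:24–18:35 = 8 h 11 min; less 45 min break → 7 h 26 min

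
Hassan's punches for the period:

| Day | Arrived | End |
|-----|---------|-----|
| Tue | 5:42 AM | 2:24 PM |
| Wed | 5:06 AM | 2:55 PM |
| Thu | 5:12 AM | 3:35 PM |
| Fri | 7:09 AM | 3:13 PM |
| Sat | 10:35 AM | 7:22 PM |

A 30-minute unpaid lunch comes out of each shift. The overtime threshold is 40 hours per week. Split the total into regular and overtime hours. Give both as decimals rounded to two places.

Regular 40.00 hours, overtime 3.25 hours

Tue: 5:42 AM–2:24 PM = 8 h 42 min; less 30 min break → 8 h 12 min
Wed: 5:06 AM–2:55 PM = 9 h 49 min; less 30 min break → 9 h 19 min
Thu: 5:12 AM–3:35 PM = 10 h 23 min; less 30 min break → 9 h 53 min
Fri: 7:09 AM–3:13 PM = 8 h 4 min; less 30 min break → 7 h 34 min
Sat: 10:35 AM–7:22 PM = 8 h 47 min; less 30 min break → 8 h 17 min
Total worked: 43 h 15 min = 43.25 h.
Threshold 40 h → overtime 3 h 15 min, regular 40 h 0 min.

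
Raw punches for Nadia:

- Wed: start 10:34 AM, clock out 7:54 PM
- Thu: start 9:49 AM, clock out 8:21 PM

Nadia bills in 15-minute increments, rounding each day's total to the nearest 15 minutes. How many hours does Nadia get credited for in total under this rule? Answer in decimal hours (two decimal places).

Wed: 10:34 AM–7:54 PM = 9 h 20 min → rounds to 9 h 15 min
Thu: 9:49 AM–8:21 PM = 10 h 32 min → rounds to 10 h 30 min
Total credited: 19 h 45 min.

19.75 hours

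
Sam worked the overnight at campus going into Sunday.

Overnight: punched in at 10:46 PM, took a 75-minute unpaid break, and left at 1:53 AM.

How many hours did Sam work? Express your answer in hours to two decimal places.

Overnight: 10:46 PM → midnight = 1 h 14 min; midnight → 1:53 AM = 1 h 53 min; span 3 h 7 min; less 75 min break → 1 h 52 min

1.87 hours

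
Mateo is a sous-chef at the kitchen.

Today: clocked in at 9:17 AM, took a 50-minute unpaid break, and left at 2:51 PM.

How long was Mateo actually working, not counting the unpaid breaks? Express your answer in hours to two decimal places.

Today: 9:17 AM–2:51 PM = 5 h 34 min; less 50 min break → 4 h 44 min

4.73 hours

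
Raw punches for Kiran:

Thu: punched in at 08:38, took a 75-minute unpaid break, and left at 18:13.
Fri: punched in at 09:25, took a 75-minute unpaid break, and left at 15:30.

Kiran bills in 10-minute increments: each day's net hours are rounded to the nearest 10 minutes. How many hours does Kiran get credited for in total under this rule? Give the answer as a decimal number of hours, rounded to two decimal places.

13.17 hours

Thu: 08:38–18:13 = 9 h 35 min − 75 min = 8 h 20 min → rounds to 8 h 20 min
Fri: 09:25–15:30 = 6 h 5 min − 75 min = 4 h 50 min → rounds to 4 h 50 min
Total credited: 13 h 10 min.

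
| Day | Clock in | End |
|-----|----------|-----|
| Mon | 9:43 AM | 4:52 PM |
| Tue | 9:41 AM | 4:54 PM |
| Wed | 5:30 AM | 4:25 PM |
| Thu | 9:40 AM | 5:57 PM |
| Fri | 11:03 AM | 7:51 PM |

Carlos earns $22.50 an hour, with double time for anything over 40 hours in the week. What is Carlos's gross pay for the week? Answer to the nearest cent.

$1006.50

Mon: 9:43 AM–4:52 PM = 7 h 9 min
Tue: 9:41 AM–4:54 PM = 7 h 13 min
Wed: 5:30 AM–4:25 PM = 10 h 55 min
Thu: 9:40 AM–5:57 PM = 8 h 17 min
Fri: 11:03 AM–7:51 PM = 8 h 48 min
Total worked: 42 h 22 min = 2542 min.
Regular 40 h 0 min = 2400 min at $22.50/h; overtime 2 h 22 min = 142 min at $45.00/h.
Pay = (2400 × $22.50 + 142 × $45.00) ÷ 60 = $1006.50.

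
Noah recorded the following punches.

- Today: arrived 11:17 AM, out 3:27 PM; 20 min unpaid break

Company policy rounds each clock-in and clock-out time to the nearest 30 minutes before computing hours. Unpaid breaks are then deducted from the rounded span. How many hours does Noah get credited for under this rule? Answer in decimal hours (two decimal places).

Today: in 11:17 AM→11:30 AM, out 3:27 PM→3:30 PM; 4 h 0 min − 20 min = 3 h 40 min

3.67 hours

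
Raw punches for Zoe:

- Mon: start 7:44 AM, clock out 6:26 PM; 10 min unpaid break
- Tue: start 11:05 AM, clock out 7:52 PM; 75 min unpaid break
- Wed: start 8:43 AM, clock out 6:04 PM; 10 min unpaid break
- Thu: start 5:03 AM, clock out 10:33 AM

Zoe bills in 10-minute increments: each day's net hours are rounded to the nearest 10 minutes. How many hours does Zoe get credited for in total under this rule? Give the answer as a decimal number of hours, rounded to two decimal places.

Mon: 7:44 AM–6:26 PM = 10 h 42 min − 10 min = 10 h 32 min → rounds to 10 h 30 min
Tue: 11:05 AM–7:52 PM = 8 h 47 min − 75 min = 7 h 32 min → rounds to 7 h 30 min
Wed: 8:43 AM–6:04 PM = 9 h 21 min − 10 min = 9 h 11 min → rounds to 9 h 10 min
Thu: 5:03 AM–10:33 AM = 5 h 30 min → rounds to 5 h 30 min
Total credited: 32 h 40 min.

32.67 hours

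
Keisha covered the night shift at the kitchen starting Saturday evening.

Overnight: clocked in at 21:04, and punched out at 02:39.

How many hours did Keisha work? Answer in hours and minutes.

Overnight: 21:04 → midnight = 2 h 56 min; midnight → 02:39 = 2 h 39 min; span 5 h 35 min

5 h 35 min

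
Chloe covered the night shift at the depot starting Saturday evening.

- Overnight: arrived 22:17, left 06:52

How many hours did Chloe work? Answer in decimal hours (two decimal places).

Overnight: 22:17 → midnight = 1 h 43 min; midnight → 06:52 = 6 h 52 min; span 8 h 35 min

8.58 hours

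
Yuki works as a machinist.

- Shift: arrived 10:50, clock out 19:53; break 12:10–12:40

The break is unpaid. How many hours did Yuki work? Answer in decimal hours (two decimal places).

Shift: 10:50–19:53 = 9 h 3 min; less 30 min break → 8 h 33 min

8.55 hours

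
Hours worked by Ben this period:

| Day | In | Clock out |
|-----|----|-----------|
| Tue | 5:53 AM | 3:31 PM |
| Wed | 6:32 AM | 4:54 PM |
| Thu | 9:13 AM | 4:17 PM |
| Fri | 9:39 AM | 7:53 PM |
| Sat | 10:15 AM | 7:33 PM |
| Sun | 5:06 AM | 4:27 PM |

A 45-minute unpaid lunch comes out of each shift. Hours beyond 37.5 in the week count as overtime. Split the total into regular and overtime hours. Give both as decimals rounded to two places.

Regular 37.50 hours, overtime 15.95 hours

Tue: 5:53 AM–3:31 PM = 9 h 38 min; less 45 min break → 8 h 53 min
Wed: 6:32 AM–4:54 PM = 10 h 22 min; less 45 min break → 9 h 37 min
Thu: 9:13 AM–4:17 PM = 7 h 4 min; less 45 min break → 6 h 19 min
Fri: 9:39 AM–7:53 PM = 10 h 14 min; less 45 min break → 9 h 29 min
Sat: 10:15 AM–7:33 PM = 9 h 18 min; less 45 min break → 8 h 33 min
Sun: 5:06 AM–4:27 PM = 11 h 21 min; less 45 min break → 10 h 36 min
Total worked: 53 h 27 min = 53.45 h.
Threshold 37.5 h → overtime 15 h 57 min, regular 37 h 30 min.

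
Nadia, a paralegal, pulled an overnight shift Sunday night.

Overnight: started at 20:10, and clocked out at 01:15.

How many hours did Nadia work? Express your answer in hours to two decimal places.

Overnight: 20:10 → midnight = 3 h 50 min; midnight → 01:15 = 1 h 15 min; span 5 h 5 min

5.08 hours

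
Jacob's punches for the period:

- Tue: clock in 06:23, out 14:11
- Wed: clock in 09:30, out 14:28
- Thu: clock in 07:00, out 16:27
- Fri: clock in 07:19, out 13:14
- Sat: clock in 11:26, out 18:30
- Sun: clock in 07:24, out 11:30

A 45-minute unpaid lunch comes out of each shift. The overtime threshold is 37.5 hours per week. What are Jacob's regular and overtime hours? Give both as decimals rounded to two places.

Regular 34.80 hours, overtime 0.00 hours

Tue: 06:23–14:11 = 7 h 48 min; less 45 min break → 7 h 3 min
Wed: 09:30–14:28 = 4 h 58 min; less 45 min break → 4 h 13 min
Thu: 07:00–16:27 = 9 h 27 min; less 45 min break → 8 h 42 min
Fri: 07:19–13:14 = 5 h 55 min; less 45 min break → 5 h 10 min
Sat: 11:26–18:30 = 7 h 4 min; less 45 min break → 6 h 19 min
Sun: 07:24–11:30 = 4 h 6 min; less 45 min break → 3 h 21 min
Total worked: 34 h 48 min = 34.80 h.
Threshold 37.5 h → overtime 0 h 0 min, regular 34 h 48 min.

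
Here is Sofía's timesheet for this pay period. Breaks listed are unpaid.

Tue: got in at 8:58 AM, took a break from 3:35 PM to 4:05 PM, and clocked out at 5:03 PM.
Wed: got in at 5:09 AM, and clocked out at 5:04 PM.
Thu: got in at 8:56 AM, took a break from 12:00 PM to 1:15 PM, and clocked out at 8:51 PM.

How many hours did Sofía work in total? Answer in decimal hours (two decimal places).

Tue: 8:58 AM–5:03 PM = 8 h 5 min; less 30 min break → 7 h 35 min
Wed: 5:09 AM–5:04 PM = 11 h 55 min
Thu: 8:56 AM–8:51 PM = 11 h 55 min; less 75 min break → 10 h 40 min
Total: 7 h 35 min + 11 h 55 min + 10 h 40 min = 30 h 10 min.

30.17 hours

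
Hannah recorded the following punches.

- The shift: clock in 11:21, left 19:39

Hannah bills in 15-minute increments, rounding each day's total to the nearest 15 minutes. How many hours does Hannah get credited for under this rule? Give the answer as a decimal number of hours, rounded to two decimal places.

The shift: 11:21–19:39 = 8 h 18 min → rounds to 8 h 15 min

8.25 hours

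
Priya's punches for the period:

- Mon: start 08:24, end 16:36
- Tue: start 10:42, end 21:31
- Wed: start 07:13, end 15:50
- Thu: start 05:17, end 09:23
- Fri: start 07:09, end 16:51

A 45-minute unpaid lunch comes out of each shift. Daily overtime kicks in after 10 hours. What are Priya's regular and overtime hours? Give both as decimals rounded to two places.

Mon: 08:24–16:36 = 8 h 12 min; less 45 min break → 7 h 27 min
Tue: 10:42–21:31 = 10 h 49 min; less 45 min break → 10 h 4 min
Wed: 07:13–15:50 = 8 h 37 min; less 45 min break → 7 h 52 min
Thu: 05:17–09:23 = 4 h 6 min; less 45 min break → 3 h 21 min
Fri: 07:09–16:51 = 9 h 42 min; less 45 min break → 8 h 57 min
Mon reg 7 h 27 min / OT 0 h 0 min; Tue reg 10 h 0 min / OT 0 h 4 min; Wed reg 7 h 52 min / OT 0 h 0 min; Thu reg 3 h 21 min / OT 0 h 0 min; Fri reg 8 h 57 min / OT 0 h 0 min.
Totals: regular 37 h 37 min, overtime 0 h 4 min.

Regular 37.62 hours, overtime 0.07 hours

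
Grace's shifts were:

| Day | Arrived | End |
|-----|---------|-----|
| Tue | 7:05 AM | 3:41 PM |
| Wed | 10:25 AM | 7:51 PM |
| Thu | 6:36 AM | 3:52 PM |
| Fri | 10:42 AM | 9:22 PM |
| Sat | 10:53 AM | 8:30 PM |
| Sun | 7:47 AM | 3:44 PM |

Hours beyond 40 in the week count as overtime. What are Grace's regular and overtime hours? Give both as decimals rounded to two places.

Regular 40.00 hours, overtime 15.53 hours

Tue: 7:05 AM–3:41 PM = 8 h 36 min
Wed: 10:25 AM–7:51 PM = 9 h 26 min
Thu: 6:36 AM–3:52 PM = 9 h 16 min
Fri: 10:42 AM–9:22 PM = 10 h 40 min
Sat: 10:53 AM–8:30 PM = 9 h 37 min
Sun: 7:47 AM–3:44 PM = 7 h 57 min
Total worked: 55 h 32 min = 55.53 h.
Threshold 40 h → overtime 15 h 32 min, regular 40 h 0 min.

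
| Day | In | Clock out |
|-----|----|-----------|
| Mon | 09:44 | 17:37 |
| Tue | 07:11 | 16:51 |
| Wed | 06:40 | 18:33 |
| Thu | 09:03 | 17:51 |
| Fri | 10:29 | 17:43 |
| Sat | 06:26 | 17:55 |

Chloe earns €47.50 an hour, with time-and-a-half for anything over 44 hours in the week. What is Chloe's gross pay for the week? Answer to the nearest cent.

€3012.69

Mon: 09:44–17:37 = 7 h 53 min
Tue: 07:11–16:51 = 9 h 40 min
Wed: 06:40–18:33 = 11 h 53 min
Thu: 09:03–17:51 = 8 h 48 min
Fri: 10:29–17:43 = 7 h 14 min
Sat: 06:26–17:55 = 11 h 29 min
Total worked: 56 h 57 min = 3417 min.
Regular 44 h 0 min = 2640 min at €47.50/h; overtime 12 h 57 min = 777 min at €71.25/h.
Pay = (2640 × €47.50 + 777 × €71.25) ÷ 60 = €3012.69.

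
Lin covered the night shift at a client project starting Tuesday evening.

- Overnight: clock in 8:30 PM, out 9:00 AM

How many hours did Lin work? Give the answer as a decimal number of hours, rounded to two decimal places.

Overnight: 8:30 PM → midnight = 3 h 30 min; midnight → 9:00 AM = 9 h 0 min; span 12 h 30 min

12.50 hours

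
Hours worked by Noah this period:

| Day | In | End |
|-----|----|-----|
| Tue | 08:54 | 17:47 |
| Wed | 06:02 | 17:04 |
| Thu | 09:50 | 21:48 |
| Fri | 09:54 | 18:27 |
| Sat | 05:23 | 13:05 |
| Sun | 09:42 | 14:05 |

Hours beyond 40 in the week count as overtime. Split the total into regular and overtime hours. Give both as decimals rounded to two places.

Tue: 08:54–17:47 = 8 h 53 min
Wed: 06:02–17:04 = 11 h 2 min
Thu: 09:50–21:48 = 11 h 58 min
Fri: 09:54–18:27 = 8 h 33 min
Sat: 05:23–13:05 = 7 h 42 min
Sun: 09:42–14:05 = 4 h 23 min
Total worked: 52 h 31 min = 52.52 h.
Threshold 40 h → overtime 12 h 31 min, regular 40 h 0 min.

Regular 40.00 hours, overtime 12.52 hours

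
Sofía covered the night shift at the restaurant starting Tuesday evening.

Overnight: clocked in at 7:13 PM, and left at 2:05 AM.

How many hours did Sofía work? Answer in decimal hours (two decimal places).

6.87 hours

Overnight: 7:13 PM → midnight = 4 h 47 min; midnight → 2:05 AM = 2 h 5 min; span 6 h 52 min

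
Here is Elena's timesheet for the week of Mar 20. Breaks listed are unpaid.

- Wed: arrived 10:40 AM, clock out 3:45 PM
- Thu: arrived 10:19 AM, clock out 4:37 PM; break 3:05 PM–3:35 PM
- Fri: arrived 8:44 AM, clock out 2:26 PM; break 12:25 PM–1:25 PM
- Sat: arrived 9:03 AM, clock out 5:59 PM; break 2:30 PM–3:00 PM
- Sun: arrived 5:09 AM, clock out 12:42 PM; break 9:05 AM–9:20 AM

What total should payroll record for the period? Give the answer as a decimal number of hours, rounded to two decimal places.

Wed: 10:40 AM–3:45 PM = 5 h 5 min
Thu: 10:19 AM–4:37 PM = 6 h 18 min; less 30 min break → 5 h 48 min
Fri: 8:44 AM–2:26 PM = 5 h 42 min; less 60 min break → 4 h 42 min
Sat: 9:03 AM–5:59 PM = 8 h 56 min; less 30 min break → 8 h 26 min
Sun: 5:09 AM–12:42 PM = 7 h 33 min; less 15 min break → 7 h 18 min
Total: 5 h 5 min + 5 h 48 min + 4 h 42 min + 8 h 26 min + 7 h 18 min = 31 h 19 min.

31.32 hours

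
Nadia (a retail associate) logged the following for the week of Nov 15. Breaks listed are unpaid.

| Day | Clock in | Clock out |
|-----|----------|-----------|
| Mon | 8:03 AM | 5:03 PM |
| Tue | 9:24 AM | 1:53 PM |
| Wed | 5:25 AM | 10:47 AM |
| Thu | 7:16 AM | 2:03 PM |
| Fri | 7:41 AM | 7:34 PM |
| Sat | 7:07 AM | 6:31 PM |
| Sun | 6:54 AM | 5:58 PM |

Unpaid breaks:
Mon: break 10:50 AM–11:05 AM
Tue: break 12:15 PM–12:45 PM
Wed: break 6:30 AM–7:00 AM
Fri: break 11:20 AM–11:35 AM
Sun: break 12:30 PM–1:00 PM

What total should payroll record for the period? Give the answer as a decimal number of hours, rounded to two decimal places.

57.98 hours

Mon: 8:03 AM–5:03 PM = 9 h 0 min; less 15 min break → 8 h 45 min
Tue: 9:24 AM–1:53 PM = 4 h 29 min; less 30 min break → 3 h 59 min
Wed: 5:25 AM–10:47 AM = 5 h 22 min; less 30 min break → 4 h 52 min
Thu: 7:16 AM–2:03 PM = 6 h 47 min
Fri: 7:41 AM–7:34 PM = 11 h 53 min; less 15 min break → 11 h 38 min
Sat: 7:07 AM–6:31 PM = 11 h 24 min
Sun: 6:54 AM–5:58 PM = 11 h 4 min; less 30 min break → 10 h 34 min
Total: 8 h 45 min + 3 h 59 min + 4 h 52 min + 6 h 47 min + 11 h 38 min + 11 h 24 min + 10 h 34 min = 57 h 59 min.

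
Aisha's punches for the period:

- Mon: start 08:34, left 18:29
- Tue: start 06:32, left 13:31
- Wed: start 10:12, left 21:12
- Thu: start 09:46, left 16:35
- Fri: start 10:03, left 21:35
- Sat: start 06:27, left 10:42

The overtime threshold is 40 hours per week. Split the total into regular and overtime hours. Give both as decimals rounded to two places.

Regular 40.00 hours, overtime 10.50 hours

Mon: 08:34–18:29 = 9 h 55 min
Tue: 06:32–13:31 = 6 h 59 min
Wed: 10:12–21:12 = 11 h 0 min
Thu: 09:46–16:35 = 6 h 49 min
Fri: 10:03–21:35 = 11 h 32 min
Sat: 06:27–10:42 = 4 h 15 min
Total worked: 50 h 30 min = 50.50 h.
Threshold 40 h → overtime 10 h 30 min, regular 40 h 0 min.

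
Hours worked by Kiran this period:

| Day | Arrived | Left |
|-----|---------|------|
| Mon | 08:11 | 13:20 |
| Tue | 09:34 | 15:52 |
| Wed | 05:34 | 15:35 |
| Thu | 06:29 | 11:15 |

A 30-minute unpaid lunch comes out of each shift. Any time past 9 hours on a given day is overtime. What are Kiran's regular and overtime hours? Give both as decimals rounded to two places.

Regular 23.72 hours, overtime 0.52 hours

Mon: 08:11–13:20 = 5 h 9 min; less 30 min break → 4 h 39 min
Tue: 09:34–15:52 = 6 h 18 min; less 30 min break → 5 h 48 min
Wed: 05:34–15:35 = 10 h 1 min; less 30 min break → 9 h 31 min
Thu: 06:29–11:15 = 4 h 46 min; less 30 min break → 4 h 16 min
Mon reg 4 h 39 min / OT 0 h 0 min; Tue reg 5 h 48 min / OT 0 h 0 min; Wed reg 9 h 0 min / OT 0 h 31 min; Thu reg 4 h 16 min / OT 0 h 0 min.
Totals: regular 23 h 43 min, overtime 0 h 31 min.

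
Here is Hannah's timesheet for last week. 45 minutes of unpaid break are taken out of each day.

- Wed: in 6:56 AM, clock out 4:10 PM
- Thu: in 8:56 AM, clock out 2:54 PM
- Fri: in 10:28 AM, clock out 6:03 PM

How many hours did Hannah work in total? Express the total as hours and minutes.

Wed: 6:56 AM–4:10 PM = 9 h 14 min; less 45 min break → 8 h 29 min
Thu: 8:56 AM–2:54 PM = 5 h 58 min; less 45 min break → 5 h 13 min
Fri: 10:28 AM–6:03 PM = 7 h 35 min; less 45 min break → 6 h 50 min
Total: 8 h 29 min + 5 h 13 min + 6 h 50 min = 20 h 32 min.

20 h 32 min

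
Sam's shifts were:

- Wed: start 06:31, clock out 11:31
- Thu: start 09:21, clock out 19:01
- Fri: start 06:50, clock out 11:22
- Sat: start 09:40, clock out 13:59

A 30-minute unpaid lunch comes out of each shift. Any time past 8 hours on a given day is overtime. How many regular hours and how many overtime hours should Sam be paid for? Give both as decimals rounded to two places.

Wed: 06:31–11:31 = 5 h 0 min; less 30 min break → 4 h 30 min
Thu: 09:21–19:01 = 9 h 40 min; less 30 min break → 9 h 10 min
Fri: 06:50–11:22 = 4 h 32 min; less 30 min break → 4 h 2 min
Sat: 09:40–13:59 = 4 h 19 min; less 30 min break → 3 h 49 min
Wed reg 4 h 30 min / OT 0 h 0 min; Thu reg 8 h 0 min / OT 1 h 10 min; Fri reg 4 h 2 min / OT 0 h 0 min; Sat reg 3 h 49 min / OT 0 h 0 min.
Totals: regular 20 h 21 min, overtime 1 h 10 min.

Regular 20.35 hours, overtime 1.17 hours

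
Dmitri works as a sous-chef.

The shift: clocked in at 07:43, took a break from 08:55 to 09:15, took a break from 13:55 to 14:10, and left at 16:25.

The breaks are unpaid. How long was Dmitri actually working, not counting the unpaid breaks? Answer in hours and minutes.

The shift: 07:43–16:25 = 8 h 42 min; less 35 min break → 8 h 7 min

8 h 7 min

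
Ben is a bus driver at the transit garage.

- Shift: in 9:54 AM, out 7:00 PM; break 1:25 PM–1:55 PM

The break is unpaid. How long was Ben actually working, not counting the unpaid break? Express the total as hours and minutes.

Shift: 9:54 AM–7:00 PM = 9 h 6 min; less 30 min break → 8 h 36 min

8 h 36 min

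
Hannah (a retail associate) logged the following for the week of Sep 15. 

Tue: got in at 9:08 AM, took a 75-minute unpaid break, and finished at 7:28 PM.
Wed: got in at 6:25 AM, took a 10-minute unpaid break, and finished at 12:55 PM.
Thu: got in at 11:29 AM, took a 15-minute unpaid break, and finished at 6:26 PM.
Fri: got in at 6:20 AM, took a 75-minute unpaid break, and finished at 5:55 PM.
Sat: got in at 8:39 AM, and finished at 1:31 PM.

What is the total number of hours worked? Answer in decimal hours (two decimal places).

37.32 hours

Tue: 9:08 AM–7:28 PM = 10 h 20 min; less 75 min break → 9 h 5 min
Wed: 6:25 AM–12:55 PM = 6 h 30 min; less 10 min break → 6 h 20 min
Thu: 11:29 AM–6:26 PM = 6 h 57 min; less 15 min break → 6 h 42 min
Fri: 6:20 AM–5:55 PM = 11 h 35 min; less 75 min break → 10 h 20 min
Sat: 8:39 AM–1:31 PM = 4 h 52 min
Total: 9 h 5 min + 6 h 20 min + 6 h 42 min + 10 h 20 min + 4 h 52 min = 37 h 19 min.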